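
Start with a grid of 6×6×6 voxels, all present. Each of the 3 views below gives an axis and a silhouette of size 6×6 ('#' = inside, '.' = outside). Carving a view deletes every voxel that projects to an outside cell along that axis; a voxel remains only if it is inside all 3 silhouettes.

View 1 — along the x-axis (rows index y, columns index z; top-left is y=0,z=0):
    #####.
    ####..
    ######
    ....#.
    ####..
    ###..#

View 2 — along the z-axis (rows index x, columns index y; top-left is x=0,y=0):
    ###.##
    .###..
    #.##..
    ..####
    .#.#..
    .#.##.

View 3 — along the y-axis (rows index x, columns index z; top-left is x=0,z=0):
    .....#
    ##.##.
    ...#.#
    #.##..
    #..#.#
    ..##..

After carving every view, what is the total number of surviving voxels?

start: 6×6×6 = 216 voxels
V1 x: intersect with YZ mask (24 set) -- 144 left
V2 z: intersect with XY mask (20 set) -- 75 left
V3 y: intersect with XZ mask (15 set) -- 27 left

remaining voxels: 27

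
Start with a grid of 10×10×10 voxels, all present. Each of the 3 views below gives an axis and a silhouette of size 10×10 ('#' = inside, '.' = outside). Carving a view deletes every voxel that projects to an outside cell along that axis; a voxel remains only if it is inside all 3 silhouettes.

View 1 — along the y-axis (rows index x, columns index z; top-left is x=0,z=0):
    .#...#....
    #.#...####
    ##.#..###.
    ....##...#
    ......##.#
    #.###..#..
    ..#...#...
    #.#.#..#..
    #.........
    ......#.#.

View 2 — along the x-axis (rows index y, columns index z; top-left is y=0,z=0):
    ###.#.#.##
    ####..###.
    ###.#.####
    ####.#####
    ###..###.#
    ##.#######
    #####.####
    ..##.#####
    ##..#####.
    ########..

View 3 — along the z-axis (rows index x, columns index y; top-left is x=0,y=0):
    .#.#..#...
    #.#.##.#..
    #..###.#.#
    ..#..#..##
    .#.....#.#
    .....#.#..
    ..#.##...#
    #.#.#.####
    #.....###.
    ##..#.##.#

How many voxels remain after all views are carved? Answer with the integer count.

remaining voxels: 125

initial block: 10^3 = 1000
  1. axis=1 (XZ plane), |mask|=34  ⇒  voxels=340
  2. axis=0 (YZ plane), |mask|=78  ⇒  voxels=277
  3. axis=2 (XY plane), |mask|=44  ⇒  voxels=125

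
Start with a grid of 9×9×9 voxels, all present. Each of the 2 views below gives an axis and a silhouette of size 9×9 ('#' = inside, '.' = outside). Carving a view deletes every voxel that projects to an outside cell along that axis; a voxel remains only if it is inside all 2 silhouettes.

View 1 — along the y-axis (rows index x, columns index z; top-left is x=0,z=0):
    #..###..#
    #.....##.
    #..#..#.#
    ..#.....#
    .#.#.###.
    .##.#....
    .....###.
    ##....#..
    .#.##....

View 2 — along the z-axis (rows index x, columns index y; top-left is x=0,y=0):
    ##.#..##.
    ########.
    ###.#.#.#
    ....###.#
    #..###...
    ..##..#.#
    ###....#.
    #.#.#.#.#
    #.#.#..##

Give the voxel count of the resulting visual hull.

|visual hull| = 155

before carving: 729 voxels (9×9×9)
after view 1 [y-axis, 31 of 81 cells solid] → remaining = 279
after view 2 [z-axis, 45 of 81 cells solid] → remaining = 155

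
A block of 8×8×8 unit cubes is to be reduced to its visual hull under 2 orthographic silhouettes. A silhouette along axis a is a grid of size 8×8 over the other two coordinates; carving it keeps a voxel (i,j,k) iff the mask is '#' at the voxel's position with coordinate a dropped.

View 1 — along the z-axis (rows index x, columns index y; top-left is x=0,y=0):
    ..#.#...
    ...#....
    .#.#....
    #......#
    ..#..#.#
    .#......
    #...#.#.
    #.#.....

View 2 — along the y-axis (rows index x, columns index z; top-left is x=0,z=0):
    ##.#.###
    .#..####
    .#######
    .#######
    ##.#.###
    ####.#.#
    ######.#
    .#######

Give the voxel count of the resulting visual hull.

start: 8×8×8 = 512 voxels
V1 z: intersect with XY mask (16 set) -- 128 left
V2 y: intersect with XZ mask (51 set) -- 104 left

voxel count = 104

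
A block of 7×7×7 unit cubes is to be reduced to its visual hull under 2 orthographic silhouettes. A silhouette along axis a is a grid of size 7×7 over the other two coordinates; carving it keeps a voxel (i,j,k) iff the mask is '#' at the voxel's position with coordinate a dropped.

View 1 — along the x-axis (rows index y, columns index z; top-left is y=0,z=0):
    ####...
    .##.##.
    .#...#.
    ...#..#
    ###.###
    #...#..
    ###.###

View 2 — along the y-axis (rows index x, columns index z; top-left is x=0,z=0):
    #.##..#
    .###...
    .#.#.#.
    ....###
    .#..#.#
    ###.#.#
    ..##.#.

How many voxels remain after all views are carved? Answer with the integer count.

|visual hull| = 88

initial block: 7^3 = 343
step 1: project along x, AND mask (26/49) → |grid| = 182
step 2: project along y, AND mask (24/49) → |grid| = 88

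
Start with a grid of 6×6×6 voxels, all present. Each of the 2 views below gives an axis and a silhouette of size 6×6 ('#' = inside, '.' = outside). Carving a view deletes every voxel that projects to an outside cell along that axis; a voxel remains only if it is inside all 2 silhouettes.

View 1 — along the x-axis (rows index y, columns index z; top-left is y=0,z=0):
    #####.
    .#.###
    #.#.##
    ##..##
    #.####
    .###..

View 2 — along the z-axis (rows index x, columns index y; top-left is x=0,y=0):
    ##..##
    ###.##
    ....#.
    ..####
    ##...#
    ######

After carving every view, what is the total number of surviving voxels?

before carving: 216 voxels (6×6×6)
  1. axis=0 (YZ plane), |mask|=25  ⇒  voxels=150
  2. axis=2 (XY plane), |mask|=23  ⇒  voxels=96

remaining voxels: 96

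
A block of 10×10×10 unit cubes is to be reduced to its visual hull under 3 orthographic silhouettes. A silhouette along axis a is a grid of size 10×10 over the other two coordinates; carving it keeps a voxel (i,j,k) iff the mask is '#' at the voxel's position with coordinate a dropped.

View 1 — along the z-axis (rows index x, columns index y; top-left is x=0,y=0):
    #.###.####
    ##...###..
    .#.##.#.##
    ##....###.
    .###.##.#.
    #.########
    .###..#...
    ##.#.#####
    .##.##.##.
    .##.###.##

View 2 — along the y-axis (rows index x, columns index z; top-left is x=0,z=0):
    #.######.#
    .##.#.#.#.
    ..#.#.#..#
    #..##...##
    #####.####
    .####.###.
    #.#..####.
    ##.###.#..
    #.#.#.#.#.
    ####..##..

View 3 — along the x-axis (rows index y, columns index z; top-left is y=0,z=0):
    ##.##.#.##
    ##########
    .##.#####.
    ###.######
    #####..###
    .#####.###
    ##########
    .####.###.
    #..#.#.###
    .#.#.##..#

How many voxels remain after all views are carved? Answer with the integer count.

start: 10×10×10 = 1000 voxels
after view 1 [z-axis, 64 of 100 cells solid] → remaining = 640
after view 2 [y-axis, 61 of 100 cells solid] → remaining = 399
after view 3 [x-axis, 77 of 100 cells solid] → remaining = 314

314 voxels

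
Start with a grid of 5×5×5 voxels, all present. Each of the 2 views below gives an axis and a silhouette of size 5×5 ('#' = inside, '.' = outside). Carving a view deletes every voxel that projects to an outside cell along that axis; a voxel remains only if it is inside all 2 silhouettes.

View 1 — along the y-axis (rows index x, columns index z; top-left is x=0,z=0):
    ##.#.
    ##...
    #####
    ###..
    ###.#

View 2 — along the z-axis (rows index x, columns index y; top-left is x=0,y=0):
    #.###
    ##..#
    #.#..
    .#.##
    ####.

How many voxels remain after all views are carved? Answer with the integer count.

start: 5×5×5 = 125 voxels
[1] y-view keeps 17 columns → grid now 85
[2] z-view keeps 16 columns → grid now 53

53 voxels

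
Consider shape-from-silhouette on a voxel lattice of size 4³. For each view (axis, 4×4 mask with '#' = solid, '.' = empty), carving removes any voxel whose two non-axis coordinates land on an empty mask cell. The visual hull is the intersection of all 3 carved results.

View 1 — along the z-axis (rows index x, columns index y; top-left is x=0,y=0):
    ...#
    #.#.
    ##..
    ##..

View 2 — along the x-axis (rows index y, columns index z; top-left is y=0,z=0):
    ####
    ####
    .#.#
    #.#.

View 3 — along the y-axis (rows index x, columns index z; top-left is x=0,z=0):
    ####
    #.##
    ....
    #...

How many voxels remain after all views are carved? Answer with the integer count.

start: 4×4×4 = 64 voxels
V1 z: intersect with XY mask (7 set) -- 28 left
V2 x: intersect with YZ mask (12 set) -- 24 left
V3 y: intersect with XZ mask (8 set) -- 8 left

voxel count = 8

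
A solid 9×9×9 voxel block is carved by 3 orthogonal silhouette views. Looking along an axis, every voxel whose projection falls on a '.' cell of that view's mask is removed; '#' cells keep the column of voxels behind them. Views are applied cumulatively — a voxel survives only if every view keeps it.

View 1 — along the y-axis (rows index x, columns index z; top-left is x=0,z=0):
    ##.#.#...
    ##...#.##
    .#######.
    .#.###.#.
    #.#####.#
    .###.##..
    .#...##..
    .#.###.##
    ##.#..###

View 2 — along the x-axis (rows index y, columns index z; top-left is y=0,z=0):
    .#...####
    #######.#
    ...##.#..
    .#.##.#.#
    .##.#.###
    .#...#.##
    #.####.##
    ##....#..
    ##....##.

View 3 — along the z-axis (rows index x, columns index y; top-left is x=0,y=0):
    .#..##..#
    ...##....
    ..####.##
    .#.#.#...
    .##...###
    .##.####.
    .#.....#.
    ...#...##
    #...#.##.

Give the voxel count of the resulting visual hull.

initial block: 9^3 = 729
step 1: project along y, AND mask (48/81) → |grid| = 432
step 2: project along x, AND mask (45/81) → |grid| = 245
step 3: project along z, AND mask (35/81) → |grid| = 108

voxel count = 108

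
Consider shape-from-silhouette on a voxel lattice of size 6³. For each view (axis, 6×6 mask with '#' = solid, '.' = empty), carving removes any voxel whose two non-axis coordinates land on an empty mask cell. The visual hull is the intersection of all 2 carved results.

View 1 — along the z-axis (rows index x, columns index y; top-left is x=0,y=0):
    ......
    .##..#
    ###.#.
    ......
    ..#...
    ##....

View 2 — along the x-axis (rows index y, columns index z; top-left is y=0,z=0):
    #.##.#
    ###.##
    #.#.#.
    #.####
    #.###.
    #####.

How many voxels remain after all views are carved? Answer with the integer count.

initial block: 6^3 = 216
step 1: project along z, AND mask (10/36) → |grid| = 60
step 2: project along x, AND mask (26/36) → |grid| = 41

|visual hull| = 41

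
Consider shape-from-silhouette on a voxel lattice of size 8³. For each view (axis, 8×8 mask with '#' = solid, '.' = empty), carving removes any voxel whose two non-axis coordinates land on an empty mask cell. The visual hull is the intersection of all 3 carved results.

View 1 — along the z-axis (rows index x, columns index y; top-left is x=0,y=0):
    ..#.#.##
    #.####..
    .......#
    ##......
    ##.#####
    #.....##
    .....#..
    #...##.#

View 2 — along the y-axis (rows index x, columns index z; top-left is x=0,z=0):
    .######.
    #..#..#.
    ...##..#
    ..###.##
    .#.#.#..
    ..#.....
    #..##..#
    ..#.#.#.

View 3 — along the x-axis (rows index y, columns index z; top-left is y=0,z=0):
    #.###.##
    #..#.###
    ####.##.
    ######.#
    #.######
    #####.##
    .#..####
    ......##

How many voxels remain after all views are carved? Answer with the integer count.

start: 8×8×8 = 512 voxels
carve view 1 (along z, XY-mask fill 27/64): 216 voxels remain
carve view 2 (along y, XZ-mask fill 28/64): 92 voxels remain
carve view 3 (along x, YZ-mask fill 45/64): 65 voxels remain

|visual hull| = 65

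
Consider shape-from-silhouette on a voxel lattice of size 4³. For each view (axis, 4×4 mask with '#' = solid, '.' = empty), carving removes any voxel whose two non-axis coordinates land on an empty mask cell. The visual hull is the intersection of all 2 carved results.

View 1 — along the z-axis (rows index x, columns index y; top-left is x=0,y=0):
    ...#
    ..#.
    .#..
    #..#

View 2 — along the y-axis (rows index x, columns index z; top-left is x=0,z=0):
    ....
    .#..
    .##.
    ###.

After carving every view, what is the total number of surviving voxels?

remaining voxels: 9

initial block: 4^3 = 64
carve view 1 (along z, XY-mask fill 5/16): 20 voxels remain
carve view 2 (along y, XZ-mask fill 6/16): 9 voxels remain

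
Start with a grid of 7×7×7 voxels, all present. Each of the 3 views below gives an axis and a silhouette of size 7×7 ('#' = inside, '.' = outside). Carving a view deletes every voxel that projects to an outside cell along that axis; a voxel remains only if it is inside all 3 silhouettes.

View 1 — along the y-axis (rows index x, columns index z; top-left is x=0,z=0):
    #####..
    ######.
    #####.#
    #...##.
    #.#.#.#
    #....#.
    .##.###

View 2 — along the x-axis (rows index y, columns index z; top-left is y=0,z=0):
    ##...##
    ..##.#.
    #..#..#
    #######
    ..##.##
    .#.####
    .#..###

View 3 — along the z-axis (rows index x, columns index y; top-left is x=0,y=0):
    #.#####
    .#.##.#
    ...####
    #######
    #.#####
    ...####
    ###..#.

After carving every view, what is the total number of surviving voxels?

voxel count = 88

full grid |V| = 343
V1 y: intersect with XZ mask (31 set) -- 217 left
V2 x: intersect with YZ mask (30 set) -- 124 left
V3 z: intersect with XY mask (35 set) -- 88 left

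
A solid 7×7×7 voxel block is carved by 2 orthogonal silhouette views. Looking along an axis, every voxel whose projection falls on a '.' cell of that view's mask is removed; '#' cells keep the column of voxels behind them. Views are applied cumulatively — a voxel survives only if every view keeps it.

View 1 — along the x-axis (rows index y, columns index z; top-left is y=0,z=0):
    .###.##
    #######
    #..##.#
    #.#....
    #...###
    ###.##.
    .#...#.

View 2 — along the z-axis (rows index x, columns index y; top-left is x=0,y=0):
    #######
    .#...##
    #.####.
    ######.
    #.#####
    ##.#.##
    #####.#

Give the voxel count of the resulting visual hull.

before carving: 343 voxels (7×7×7)
  1. axis=0 (YZ plane), |mask|=29  ⇒  voxels=203
  2. axis=2 (XY plane), |mask|=38  ⇒  voxels=157

157 voxels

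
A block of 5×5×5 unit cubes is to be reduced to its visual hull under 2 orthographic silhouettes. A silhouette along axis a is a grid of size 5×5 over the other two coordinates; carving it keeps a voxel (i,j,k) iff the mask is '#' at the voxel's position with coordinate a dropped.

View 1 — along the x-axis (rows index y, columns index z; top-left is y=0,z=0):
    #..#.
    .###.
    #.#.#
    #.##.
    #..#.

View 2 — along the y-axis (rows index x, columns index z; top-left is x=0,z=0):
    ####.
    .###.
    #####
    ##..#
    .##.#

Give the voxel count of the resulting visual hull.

start: 5×5×5 = 125 voxels
[1] x-view keeps 13 columns → grid now 65
[2] y-view keeps 18 columns → grid now 44

|visual hull| = 44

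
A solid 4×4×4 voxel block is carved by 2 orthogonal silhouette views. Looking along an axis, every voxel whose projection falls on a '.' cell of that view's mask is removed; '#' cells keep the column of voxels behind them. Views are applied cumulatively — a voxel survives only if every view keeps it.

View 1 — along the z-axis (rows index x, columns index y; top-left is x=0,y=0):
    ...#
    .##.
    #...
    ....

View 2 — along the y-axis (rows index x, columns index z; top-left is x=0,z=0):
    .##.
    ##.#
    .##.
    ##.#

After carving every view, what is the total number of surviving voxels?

initial block: 4^3 = 64
[1] z-view keeps 4 columns → grid now 16
[2] y-view keeps 10 columns → grid now 10

|visual hull| = 10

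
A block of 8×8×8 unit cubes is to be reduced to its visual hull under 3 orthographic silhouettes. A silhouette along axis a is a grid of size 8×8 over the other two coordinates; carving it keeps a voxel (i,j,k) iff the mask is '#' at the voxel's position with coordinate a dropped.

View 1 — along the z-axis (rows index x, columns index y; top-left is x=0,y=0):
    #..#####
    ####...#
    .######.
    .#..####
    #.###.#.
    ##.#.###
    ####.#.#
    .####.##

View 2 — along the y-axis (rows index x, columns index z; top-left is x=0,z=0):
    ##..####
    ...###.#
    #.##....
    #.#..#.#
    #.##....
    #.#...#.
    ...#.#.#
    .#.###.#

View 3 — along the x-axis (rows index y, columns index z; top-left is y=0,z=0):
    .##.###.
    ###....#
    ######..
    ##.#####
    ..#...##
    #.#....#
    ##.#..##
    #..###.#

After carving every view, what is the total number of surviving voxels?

initial block: 8^3 = 512
V1 z: intersect with XY mask (45 set) -- 360 left
V2 y: intersect with XZ mask (31 set) -- 175 left
V3 x: intersect with YZ mask (38 set) -- 111 left

remaining voxels: 111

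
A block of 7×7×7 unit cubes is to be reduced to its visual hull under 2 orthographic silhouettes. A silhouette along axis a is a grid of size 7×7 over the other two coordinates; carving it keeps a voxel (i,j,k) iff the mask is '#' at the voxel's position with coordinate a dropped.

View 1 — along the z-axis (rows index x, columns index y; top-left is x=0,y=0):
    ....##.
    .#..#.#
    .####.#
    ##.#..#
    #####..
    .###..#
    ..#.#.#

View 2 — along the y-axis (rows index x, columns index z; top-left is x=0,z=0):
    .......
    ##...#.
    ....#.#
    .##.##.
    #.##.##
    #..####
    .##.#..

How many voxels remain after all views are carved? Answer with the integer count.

full grid |V| = 343
after view 1 [z-axis, 26 of 49 cells solid] → remaining = 182
after view 2 [y-axis, 22 of 49 cells solid] → remaining = 89

remaining voxels: 89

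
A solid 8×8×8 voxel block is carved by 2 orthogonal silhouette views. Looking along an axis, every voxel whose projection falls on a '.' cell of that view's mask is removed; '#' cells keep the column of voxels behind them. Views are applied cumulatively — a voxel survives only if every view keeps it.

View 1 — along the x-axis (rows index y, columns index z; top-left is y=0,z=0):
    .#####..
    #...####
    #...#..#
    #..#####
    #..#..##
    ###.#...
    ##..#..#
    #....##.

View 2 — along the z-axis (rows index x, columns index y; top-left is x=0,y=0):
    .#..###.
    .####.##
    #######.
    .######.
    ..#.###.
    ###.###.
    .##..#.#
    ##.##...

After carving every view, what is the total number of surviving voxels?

full grid |V| = 512
  1. axis=0 (YZ plane), |mask|=34  ⇒  voxels=272
  2. axis=2 (XY plane), |mask|=41  ⇒  voxels=174

174 voxels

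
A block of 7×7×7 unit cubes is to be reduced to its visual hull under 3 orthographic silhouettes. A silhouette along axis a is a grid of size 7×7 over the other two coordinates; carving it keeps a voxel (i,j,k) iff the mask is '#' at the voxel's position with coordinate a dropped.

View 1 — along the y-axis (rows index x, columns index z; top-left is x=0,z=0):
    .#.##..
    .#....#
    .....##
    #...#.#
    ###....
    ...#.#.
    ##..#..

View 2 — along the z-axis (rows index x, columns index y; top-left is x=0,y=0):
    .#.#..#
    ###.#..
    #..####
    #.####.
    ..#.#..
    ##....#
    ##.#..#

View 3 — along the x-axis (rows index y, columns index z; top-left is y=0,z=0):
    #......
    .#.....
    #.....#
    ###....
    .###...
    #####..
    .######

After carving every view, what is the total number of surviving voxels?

voxel count = 27

initial block: 7^3 = 343
[1] y-view keeps 18 columns → grid now 126
[2] z-view keeps 26 columns → grid now 66
[3] x-view keeps 21 columns → grid now 27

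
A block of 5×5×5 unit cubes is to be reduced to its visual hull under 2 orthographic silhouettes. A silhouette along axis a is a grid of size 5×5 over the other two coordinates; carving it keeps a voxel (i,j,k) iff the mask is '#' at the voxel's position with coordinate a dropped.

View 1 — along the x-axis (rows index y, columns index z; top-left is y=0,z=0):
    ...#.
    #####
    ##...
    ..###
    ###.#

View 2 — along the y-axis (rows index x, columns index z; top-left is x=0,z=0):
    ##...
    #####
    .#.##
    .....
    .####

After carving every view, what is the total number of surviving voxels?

start: 5×5×5 = 125 voxels
carve view 1 (along x, YZ-mask fill 15/25): 75 voxels remain
carve view 2 (along y, XZ-mask fill 14/25): 42 voxels remain

42 voxels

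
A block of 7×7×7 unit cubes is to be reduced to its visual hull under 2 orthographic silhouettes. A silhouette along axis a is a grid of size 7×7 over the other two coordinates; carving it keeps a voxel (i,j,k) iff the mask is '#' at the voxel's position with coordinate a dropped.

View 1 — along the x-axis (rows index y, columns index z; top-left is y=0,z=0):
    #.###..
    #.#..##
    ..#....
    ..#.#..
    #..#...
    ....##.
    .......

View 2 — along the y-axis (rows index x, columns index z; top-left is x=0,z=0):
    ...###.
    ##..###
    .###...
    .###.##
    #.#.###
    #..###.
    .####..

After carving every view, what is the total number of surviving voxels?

full grid |V| = 343
  1. axis=0 (YZ plane), |mask|=15  ⇒  voxels=105
  2. axis=1 (XZ plane), |mask|=29  ⇒  voxels=63

remaining voxels: 63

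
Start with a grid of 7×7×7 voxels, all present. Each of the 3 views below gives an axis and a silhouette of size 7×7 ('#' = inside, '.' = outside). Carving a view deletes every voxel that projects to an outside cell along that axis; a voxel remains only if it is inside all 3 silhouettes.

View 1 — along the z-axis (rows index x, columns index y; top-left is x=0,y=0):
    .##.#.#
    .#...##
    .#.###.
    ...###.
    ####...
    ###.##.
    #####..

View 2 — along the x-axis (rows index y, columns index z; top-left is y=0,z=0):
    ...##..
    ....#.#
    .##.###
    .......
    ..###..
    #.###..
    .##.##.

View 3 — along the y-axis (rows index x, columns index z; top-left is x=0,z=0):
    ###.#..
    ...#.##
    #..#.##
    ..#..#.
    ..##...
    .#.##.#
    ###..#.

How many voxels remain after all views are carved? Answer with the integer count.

35 voxels

initial block: 7^3 = 343
after view 1 [z-axis, 28 of 49 cells solid] → remaining = 196
after view 2 [x-axis, 20 of 49 cells solid] → remaining = 77
after view 3 [y-axis, 23 of 49 cells solid] → remaining = 35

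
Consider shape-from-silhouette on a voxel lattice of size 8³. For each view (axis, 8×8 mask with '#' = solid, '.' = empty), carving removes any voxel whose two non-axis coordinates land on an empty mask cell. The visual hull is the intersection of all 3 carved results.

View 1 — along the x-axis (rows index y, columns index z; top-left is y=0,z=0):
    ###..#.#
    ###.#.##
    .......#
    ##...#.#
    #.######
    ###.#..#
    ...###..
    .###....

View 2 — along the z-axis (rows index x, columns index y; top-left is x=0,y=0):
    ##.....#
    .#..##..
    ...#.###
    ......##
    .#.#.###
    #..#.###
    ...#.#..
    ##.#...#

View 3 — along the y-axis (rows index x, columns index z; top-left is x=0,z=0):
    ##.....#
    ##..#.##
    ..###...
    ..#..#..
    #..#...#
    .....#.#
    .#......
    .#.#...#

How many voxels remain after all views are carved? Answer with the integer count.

voxel count = 52

initial block: 8^3 = 512
  1. axis=0 (YZ plane), |mask|=34  ⇒  voxels=272
  2. axis=2 (XY plane), |mask|=28  ⇒  voxels=121
  3. axis=1 (XZ plane), |mask|=22  ⇒  voxels=52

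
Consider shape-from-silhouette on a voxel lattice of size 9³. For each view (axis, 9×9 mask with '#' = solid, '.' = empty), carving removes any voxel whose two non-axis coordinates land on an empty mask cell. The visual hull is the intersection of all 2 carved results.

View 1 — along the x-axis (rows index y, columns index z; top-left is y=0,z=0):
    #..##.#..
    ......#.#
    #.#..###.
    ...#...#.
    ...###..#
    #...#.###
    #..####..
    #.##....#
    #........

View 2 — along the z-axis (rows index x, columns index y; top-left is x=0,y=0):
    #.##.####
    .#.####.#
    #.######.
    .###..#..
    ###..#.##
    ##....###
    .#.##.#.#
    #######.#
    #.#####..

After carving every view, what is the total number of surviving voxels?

192 voxels

initial block: 9^3 = 729
  1. axis=0 (YZ plane), |mask|=32  ⇒  voxels=288
  2. axis=2 (XY plane), |mask|=54  ⇒  voxels=192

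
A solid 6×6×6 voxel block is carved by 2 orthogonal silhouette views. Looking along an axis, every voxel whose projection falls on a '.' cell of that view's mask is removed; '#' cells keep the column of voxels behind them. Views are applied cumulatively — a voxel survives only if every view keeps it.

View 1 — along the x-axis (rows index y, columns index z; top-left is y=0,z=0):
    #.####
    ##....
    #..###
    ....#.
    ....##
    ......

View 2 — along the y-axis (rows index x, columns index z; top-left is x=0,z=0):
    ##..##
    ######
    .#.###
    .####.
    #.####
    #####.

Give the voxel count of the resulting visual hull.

|visual hull| = 67

before carving: 216 voxels (6×6×6)
  1. axis=0 (YZ plane), |mask|=14  ⇒  voxels=84
  2. axis=1 (XZ plane), |mask|=28  ⇒  voxels=67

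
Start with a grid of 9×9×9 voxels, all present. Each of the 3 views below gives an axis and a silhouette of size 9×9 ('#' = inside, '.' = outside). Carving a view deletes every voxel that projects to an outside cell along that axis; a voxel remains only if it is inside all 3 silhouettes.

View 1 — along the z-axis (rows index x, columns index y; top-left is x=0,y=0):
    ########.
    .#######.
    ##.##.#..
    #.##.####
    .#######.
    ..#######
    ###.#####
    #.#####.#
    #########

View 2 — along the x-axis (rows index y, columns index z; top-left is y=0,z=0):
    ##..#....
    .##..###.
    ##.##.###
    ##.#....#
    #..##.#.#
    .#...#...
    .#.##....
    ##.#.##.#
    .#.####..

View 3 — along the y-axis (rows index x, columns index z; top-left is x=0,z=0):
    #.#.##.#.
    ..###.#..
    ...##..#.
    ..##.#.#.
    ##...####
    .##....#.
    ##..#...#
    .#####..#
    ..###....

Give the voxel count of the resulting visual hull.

126 voxels

start: 9×9×9 = 729 voxels
after view 1 [z-axis, 65 of 81 cells solid] → remaining = 585
after view 2 [x-axis, 40 of 81 cells solid] → remaining = 286
after view 3 [y-axis, 38 of 81 cells solid] → remaining = 126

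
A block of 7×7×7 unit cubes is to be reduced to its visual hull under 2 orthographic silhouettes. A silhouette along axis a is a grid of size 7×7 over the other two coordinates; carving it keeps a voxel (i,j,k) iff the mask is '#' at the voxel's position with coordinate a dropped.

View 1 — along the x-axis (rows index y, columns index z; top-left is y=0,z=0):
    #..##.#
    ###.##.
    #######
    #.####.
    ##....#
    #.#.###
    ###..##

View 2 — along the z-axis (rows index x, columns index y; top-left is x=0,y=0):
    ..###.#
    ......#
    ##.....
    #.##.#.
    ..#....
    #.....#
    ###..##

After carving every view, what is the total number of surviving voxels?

|visual hull| = 97

before carving: 343 voxels (7×7×7)
V1 x: intersect with YZ mask (34 set) -- 238 left
V2 z: intersect with XY mask (19 set) -- 97 left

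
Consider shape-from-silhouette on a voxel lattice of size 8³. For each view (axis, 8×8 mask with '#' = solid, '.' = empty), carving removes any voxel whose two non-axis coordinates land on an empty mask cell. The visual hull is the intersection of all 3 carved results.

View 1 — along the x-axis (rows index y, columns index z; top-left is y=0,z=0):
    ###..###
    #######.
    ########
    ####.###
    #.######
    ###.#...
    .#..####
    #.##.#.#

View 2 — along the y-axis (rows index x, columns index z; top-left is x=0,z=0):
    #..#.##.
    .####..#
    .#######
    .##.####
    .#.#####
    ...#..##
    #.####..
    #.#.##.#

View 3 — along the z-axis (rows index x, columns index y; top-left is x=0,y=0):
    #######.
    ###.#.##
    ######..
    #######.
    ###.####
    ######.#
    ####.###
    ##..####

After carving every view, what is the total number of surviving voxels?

remaining voxels: 205

full grid |V| = 512
carve view 1 (along x, YZ-mask fill 49/64): 392 voxels remain
carve view 2 (along y, XZ-mask fill 41/64): 248 voxels remain
carve view 3 (along z, XY-mask fill 53/64): 205 voxels remain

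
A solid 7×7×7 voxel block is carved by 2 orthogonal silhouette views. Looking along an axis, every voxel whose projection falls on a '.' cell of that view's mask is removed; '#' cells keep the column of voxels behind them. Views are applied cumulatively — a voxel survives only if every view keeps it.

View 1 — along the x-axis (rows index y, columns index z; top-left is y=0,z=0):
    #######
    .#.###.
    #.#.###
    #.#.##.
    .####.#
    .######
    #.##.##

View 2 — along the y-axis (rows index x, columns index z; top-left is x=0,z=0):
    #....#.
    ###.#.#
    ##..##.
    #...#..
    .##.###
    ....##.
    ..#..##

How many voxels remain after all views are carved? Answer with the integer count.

|visual hull| = 121

before carving: 343 voxels (7×7×7)
[1] x-view keeps 36 columns → grid now 252
[2] y-view keeps 23 columns → grid now 121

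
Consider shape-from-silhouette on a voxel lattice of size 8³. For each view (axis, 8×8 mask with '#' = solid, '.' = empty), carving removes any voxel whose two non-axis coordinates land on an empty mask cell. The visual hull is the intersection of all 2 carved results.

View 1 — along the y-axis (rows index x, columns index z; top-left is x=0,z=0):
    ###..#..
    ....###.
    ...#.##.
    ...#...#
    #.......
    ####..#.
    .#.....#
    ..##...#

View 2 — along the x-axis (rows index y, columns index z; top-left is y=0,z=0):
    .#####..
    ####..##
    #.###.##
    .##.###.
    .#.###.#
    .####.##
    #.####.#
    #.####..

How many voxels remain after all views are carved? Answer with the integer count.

|visual hull| = 125

full grid |V| = 512
[1] y-view keeps 23 columns → grid now 184
[2] x-view keeps 44 columns → grid now 125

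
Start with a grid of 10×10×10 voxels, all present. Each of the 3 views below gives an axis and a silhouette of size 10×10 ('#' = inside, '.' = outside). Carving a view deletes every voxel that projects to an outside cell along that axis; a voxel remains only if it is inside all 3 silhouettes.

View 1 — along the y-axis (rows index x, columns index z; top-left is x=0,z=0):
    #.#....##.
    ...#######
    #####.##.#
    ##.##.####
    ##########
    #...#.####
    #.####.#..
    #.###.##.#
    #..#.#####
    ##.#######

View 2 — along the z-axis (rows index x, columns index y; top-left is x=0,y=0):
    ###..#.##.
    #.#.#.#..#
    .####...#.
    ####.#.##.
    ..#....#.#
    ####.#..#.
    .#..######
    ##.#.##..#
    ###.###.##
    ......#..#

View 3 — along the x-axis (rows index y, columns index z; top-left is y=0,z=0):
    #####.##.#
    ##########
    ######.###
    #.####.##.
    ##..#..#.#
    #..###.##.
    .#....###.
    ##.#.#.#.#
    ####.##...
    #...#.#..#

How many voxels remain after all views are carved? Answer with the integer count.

start: 10×10×10 = 1000 voxels
after view 1 [y-axis, 72 of 100 cells solid] → remaining = 720
after view 2 [z-axis, 55 of 100 cells solid] → remaining = 379
after view 3 [x-axis, 65 of 100 cells solid] → remaining = 252

voxel count = 252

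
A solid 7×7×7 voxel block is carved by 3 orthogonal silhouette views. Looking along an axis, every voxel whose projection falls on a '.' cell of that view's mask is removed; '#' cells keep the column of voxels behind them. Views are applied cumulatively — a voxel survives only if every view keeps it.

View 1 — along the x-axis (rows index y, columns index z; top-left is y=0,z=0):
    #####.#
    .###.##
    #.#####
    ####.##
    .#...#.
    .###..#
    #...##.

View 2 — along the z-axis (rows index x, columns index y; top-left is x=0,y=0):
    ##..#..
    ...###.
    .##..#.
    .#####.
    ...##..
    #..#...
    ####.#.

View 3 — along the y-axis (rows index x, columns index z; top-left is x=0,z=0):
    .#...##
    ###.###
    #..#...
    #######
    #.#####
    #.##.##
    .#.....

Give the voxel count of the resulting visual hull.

remaining voxels: 63

initial block: 7^3 = 343
carve view 1 (along x, YZ-mask fill 32/49): 224 voxels remain
carve view 2 (along z, XY-mask fill 23/49): 110 voxels remain
carve view 3 (along y, XZ-mask fill 30/49): 63 voxels remain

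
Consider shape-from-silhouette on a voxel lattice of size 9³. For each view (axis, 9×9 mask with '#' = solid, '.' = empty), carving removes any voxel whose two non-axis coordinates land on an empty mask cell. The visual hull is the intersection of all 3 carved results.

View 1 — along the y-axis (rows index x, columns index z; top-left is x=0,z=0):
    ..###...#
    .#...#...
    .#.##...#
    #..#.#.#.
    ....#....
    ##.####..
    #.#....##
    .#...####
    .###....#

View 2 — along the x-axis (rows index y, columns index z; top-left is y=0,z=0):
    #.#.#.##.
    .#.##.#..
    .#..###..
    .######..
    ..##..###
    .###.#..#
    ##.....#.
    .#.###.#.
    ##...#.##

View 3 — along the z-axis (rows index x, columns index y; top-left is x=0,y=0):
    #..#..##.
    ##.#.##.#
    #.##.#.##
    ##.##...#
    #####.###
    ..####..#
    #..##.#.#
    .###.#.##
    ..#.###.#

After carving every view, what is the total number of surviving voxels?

remaining voxels: 102

before carving: 729 voxels (9×9×9)
[1] y-view keeps 34 columns → grid now 306
[2] x-view keeps 42 columns → grid now 161
[3] z-view keeps 50 columns → grid now 102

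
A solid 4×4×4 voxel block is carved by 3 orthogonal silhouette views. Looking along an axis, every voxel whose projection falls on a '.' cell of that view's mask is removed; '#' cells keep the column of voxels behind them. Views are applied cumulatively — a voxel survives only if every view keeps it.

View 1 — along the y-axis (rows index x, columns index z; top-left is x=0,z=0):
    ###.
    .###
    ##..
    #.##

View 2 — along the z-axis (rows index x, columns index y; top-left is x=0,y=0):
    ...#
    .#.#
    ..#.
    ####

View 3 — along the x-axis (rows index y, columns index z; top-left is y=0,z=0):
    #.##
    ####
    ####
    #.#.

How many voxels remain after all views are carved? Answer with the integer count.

full grid |V| = 64
  1. axis=1 (XZ plane), |mask|=11  ⇒  voxels=44
  2. axis=2 (XY plane), |mask|=8  ⇒  voxels=23
  3. axis=0 (YZ plane), |mask|=13  ⇒  voxels=19

|visual hull| = 19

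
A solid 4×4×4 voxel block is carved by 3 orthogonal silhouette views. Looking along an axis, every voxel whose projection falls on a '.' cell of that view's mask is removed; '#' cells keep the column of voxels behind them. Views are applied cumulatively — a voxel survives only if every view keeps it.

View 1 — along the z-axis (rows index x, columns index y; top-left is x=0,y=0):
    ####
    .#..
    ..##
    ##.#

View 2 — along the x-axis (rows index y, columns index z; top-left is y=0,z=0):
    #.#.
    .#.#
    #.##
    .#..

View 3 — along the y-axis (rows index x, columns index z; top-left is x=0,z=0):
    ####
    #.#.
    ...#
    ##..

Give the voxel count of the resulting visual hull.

start: 4×4×4 = 64 voxels
carve view 1 (along z, XY-mask fill 10/16): 40 voxels remain
carve view 2 (along x, YZ-mask fill 8/16): 19 voxels remain
carve view 3 (along y, XZ-mask fill 9/16): 12 voxels remain

voxel count = 12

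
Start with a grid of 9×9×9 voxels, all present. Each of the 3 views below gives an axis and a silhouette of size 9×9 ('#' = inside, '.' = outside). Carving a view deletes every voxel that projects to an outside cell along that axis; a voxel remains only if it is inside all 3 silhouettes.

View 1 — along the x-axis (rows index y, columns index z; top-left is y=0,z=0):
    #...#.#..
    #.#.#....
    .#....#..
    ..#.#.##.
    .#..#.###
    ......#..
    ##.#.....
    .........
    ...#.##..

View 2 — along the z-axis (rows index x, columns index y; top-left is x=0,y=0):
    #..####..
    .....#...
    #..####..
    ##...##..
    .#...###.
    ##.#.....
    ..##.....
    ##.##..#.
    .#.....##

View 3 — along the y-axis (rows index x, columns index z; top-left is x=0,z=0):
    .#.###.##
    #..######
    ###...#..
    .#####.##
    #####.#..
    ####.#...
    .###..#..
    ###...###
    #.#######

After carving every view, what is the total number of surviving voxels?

before carving: 729 voxels (9×9×9)
step 1: project along x, AND mask (24/81) → |grid| = 216
step 2: project along z, AND mask (32/81) → |grid| = 87
step 3: project along y, AND mask (53/81) → |grid| = 56

remaining voxels: 56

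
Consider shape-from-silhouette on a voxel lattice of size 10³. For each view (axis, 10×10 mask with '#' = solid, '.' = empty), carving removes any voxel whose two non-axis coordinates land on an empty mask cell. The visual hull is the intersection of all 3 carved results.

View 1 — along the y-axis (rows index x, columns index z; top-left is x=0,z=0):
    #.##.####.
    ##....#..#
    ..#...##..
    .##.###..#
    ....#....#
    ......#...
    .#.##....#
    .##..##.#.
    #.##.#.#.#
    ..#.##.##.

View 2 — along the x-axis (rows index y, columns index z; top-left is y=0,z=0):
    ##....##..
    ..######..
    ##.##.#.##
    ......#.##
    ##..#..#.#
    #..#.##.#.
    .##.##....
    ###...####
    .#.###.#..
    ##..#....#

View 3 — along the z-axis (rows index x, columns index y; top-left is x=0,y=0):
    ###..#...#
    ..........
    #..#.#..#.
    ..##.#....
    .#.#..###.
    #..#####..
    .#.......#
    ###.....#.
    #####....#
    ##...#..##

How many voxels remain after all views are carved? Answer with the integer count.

start: 10×10×10 = 1000 voxels
  1. axis=1 (XZ plane), |mask|=43  ⇒  voxels=430
  2. axis=0 (YZ plane), |mask|=50  ⇒  voxels=213
  3. axis=2 (XY plane), |mask|=40  ⇒  voxels=81

|visual hull| = 81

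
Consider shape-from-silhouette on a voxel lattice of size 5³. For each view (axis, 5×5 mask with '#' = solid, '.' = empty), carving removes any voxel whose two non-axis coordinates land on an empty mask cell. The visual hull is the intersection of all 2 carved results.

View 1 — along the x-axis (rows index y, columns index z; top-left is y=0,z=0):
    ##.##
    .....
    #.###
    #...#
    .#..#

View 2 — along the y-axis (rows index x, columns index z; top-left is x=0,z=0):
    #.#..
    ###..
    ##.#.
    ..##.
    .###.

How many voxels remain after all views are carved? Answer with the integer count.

|visual hull| = 25

full grid |V| = 125
step 1: project along x, AND mask (12/25) → |grid| = 60
step 2: project along y, AND mask (13/25) → |grid| = 25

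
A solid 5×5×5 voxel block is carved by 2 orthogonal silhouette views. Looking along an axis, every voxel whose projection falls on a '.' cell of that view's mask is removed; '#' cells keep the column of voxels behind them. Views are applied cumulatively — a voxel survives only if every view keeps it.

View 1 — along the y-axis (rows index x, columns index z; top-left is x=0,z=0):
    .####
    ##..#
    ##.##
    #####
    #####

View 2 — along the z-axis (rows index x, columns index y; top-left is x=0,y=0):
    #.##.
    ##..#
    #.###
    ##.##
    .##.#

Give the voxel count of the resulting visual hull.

start: 5×5×5 = 125 voxels
after view 1 [y-axis, 21 of 25 cells solid] → remaining = 105
after view 2 [z-axis, 17 of 25 cells solid] → remaining = 72

72 voxels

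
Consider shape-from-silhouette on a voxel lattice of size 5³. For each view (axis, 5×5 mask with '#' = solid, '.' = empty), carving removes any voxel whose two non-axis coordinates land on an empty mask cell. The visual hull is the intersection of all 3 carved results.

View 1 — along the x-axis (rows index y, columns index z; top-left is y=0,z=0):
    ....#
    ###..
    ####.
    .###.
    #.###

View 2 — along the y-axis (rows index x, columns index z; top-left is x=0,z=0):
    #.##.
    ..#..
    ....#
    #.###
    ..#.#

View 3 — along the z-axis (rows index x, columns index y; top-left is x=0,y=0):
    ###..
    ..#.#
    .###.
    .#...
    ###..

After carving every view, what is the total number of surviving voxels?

remaining voxels: 12

before carving: 125 voxels (5×5×5)
after view 1 [x-axis, 15 of 25 cells solid] → remaining = 75
after view 2 [y-axis, 11 of 25 cells solid] → remaining = 34
after view 3 [z-axis, 12 of 25 cells solid] → remaining = 12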